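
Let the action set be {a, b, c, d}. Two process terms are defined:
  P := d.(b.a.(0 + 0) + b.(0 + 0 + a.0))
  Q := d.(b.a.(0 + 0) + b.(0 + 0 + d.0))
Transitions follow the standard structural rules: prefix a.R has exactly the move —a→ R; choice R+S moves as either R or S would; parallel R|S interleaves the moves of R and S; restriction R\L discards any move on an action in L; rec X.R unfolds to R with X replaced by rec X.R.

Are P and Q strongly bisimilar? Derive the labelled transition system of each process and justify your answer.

NO

Reachable graph of P (6 states):
  u0 = d.(b.a.(0 + 0) + b.(0 + 0 + a.0)) ⊢ —d→ u1
  u1 = b.a.(0 + 0) + b.(0 + 0 + a.0) ⊢ —b→ u2, —b→ u3
  u2 = 0 + 0 + a.0 ⊢ —a→ u4
  u3 = a.(0 + 0) ⊢ —a→ u5
  u4 = 0 ⊢ ·
  u5 = 0 + 0 ⊢ ·
Reachable graph of Q (6 states):
  v0 = d.(b.a.(0 + 0) + b.(0 + 0 + d.0)) ⊢ —d→ v1
  v1 = b.a.(0 + 0) + b.(0 + 0 + d.0) ⊢ —b→ v2, —b→ v3
  v2 = 0 + 0 + d.0 ⊢ —d→ v4
  v3 = a.(0 + 0) ⊢ —a→ v5
  v4 = 0 ⊢ ·
  v5 = 0 + 0 ⊢ ·
Coarsest stable partition (strong bisimilarity classes):
  B0 = {u0}
  B1 = {u1}
  B2 = {u2, u3, v3}
  B3 = {u4, u5, v4, v5}
  B4 = {v0}
  B5 = {v1}
  B6 = {v2}
u0 ∈ B0, v0 ∈ B4 → different blocks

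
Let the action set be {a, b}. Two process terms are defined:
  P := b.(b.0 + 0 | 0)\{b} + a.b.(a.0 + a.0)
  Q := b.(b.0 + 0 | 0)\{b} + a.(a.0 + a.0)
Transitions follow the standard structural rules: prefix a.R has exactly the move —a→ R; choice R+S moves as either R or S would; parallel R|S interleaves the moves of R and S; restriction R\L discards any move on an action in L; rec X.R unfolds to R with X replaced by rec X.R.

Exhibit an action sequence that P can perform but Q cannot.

P's transition system — 5 states:
  u0 = b.(b.0 + 0 | 0)\{b} + a.b.(a.0 + a.0) | =a=> u1, =b=> u2
  u1 = b.(a.0 + a.0) | =b=> u3
  u2 = (b.0 + 0 | 0)\{b} | deadlocked
  u3 = a.0 + a.0 | =a=> u4
  u4 = 0 | deadlocked
Q's transition system — 4 states:
  v0 = b.(b.0 + 0 | 0)\{b} + a.(a.0 + a.0) | =a=> v1, =b=> v2
  v1 = a.0 + a.0 | =a=> v3
  v2 = (b.0 + 0 | 0)\{b} | deadlocked
  v3 = 0 | deadlocked
Run σ = ⟨ab⟩ on P: start {u0}
  [1] a ⇒ {u1}
  [2] b ⇒ {u3}
  P completes σ.
Run σ = ⟨ab⟩ on Q: start {v0}
  [1] a ⇒ {v1}
  [2] b ⇒ ∅  — Q cannot continue

ab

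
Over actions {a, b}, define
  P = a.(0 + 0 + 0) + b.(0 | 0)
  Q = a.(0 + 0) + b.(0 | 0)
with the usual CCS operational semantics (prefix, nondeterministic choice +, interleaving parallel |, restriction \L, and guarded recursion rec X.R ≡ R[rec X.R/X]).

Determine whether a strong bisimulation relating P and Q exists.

LTS(P): 3 reachable states
  u0 = a.(0 + 0 + 0) + b.(0 | 0) :: -a-> u1, -b-> u2
  u1 = 0 + 0 + 0 :: ·
  u2 = 0 | 0 :: ·
LTS(Q): 3 reachable states
  v0 = a.(0 + 0) + b.(0 | 0) :: -a-> v1, -b-> v2
  v1 = 0 + 0 :: ·
  v2 = 0 | 0 :: ·
Partition-refinement fixed point:
  B0 = {u0, v0}
  B1 = {u1, u2, v1, v2}
u0 ∈ B0, v0 ∈ B0 → same block

bisimilar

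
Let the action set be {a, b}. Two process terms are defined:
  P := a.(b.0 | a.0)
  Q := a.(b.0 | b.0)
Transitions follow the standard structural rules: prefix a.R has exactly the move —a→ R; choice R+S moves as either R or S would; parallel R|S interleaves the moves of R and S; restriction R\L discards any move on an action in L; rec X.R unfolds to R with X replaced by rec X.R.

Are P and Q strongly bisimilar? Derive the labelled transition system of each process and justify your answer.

not bisimilar

LTS(P): 5 reachable states
  p0 = a.(b.0 | a.0) ⊢ --a--▸ p1
  p1 = b.0 | a.0 ⊢ --a--▸ p2, --b--▸ p3
  p2 = b.0 | 0 ⊢ --b--▸ p4
  p3 = 0 | a.0 ⊢ --a--▸ p4
  p4 = 0 | 0 ⊢ ·
LTS(Q): 5 reachable states
  q0 = a.(b.0 | b.0) ⊢ --a--▸ q1
  q1 = b.0 | b.0 ⊢ --b--▸ q2, --b--▸ q3
  q2 = 0 | b.0 ⊢ --b--▸ q4
  q3 = b.0 | 0 ⊢ --b--▸ q4
  q4 = 0 | 0 ⊢ ·
Partition-refinement fixed point:
  B0 = {p0}
  B1 = {p1}
  B2 = {p3}
  B3 = {p4, q4}
  B4 = {p2, q2, q3}
  B5 = {q0}
  B6 = {q1}
p0 ∈ B0, q0 ∈ B5 → different blocks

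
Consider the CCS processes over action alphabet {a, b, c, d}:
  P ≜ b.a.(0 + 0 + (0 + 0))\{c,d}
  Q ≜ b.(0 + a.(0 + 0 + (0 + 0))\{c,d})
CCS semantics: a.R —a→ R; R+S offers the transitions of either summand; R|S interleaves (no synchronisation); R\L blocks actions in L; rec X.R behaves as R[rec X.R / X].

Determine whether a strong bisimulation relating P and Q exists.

YES

P's transition system — 3 states:
  s0 = b.a.(0 + 0 + (0 + 0))\{c,d} :: ··b··> s1
  s1 = a.(0 + 0 + (0 + 0))\{c,d} :: ··a··> s2
  s2 = (0 + 0 + (0 + 0))\{c,d} :: deadlocked
Q's transition system — 3 states:
  t0 = b.(0 + a.(0 + 0 + (0 + 0))\{c,d}) :: ··b··> t1
  t1 = 0 + a.(0 + 0 + (0 + 0))\{c,d} :: ··a··> t2
  t2 = (0 + 0 + (0 + 0))\{c,d} :: deadlocked
Partition-refinement fixed point:
  B0 = {s0, t0}
  B1 = {s1, t1}
  B2 = {s2, t2}
s0 ∈ B0, t0 ∈ B0 → same block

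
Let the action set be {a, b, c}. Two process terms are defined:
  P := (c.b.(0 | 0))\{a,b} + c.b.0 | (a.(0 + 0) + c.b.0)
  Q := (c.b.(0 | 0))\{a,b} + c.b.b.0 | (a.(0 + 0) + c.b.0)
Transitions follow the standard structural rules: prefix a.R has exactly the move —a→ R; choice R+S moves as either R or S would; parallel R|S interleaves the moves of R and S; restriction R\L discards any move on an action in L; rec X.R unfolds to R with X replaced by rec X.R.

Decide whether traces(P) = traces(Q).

Reachable graph of P (13 states):
  s0 = (c.b.(0 | 0))\{a,b} + c.b.0 | (a.(0 + 0) + c.b.0) ⊢ =a=> s1, =c=> s2, =c=> s3, =c=> s4
  s1 = c.b.0 | (0 + 0) ⊢ =c=> s5
  s2 = (b.(0 | 0))\{a,b} ⊢ (no moves)
  s3 = b.0 | (a.(0 + 0) + c.b.0) ⊢ =a=> s5, =b=> s6, =c=> s7
  s4 = c.b.0 | b.0 ⊢ =b=> s8, =c=> s7
  s5 = b.0 | (0 + 0) ⊢ =b=> s9
  s6 = 0 | (a.(0 + 0) + c.b.0) ⊢ =a=> s9, =c=> s10
  s7 = b.0 | b.0 ⊢ =b=> s10, =b=> s11
  s8 = c.b.0 | 0 ⊢ =c=> s11
  s9 = 0 | (0 + 0) ⊢ (no moves)
  s10 = 0 | b.0 ⊢ =b=> s12
  s11 = b.0 | 0 ⊢ =b=> s12
  s12 = 0 | 0 ⊢ (no moves)
Reachable graph of Q (17 states):
  t0 = (c.b.(0 | 0))\{a,b} + c.b.b.0 | (a.(0 + 0) + c.b.0) ⊢ =a=> t1, =c=> t2, =c=> t3, =c=> t4
  t1 = c.b.b.0 | (0 + 0) ⊢ =c=> t5
  t2 = (b.(0 | 0))\{a,b} ⊢ (no moves)
  t3 = b.b.0 | (a.(0 + 0) + c.b.0) ⊢ =a=> t5, =b=> t6, =c=> t7
  t4 = c.b.b.0 | b.0 ⊢ =b=> t8, =c=> t7
  t5 = b.b.0 | (0 + 0) ⊢ =b=> t9
  t6 = b.0 | (a.(0 + 0) + c.b.0) ⊢ =a=> t9, =b=> t10, =c=> t11
  t7 = b.b.0 | b.0 ⊢ =b=> t11, =b=> t12
  t8 = c.b.b.0 | 0 ⊢ =c=> t12
  t9 = b.0 | (0 + 0) ⊢ =b=> t13
  t10 = 0 | (a.(0 + 0) + c.b.0) ⊢ =a=> t13, =c=> t14
  t11 = b.0 | b.0 ⊢ =b=> t14, =b=> t15
  t12 = b.b.0 | 0 ⊢ =b=> t15
  t13 = 0 | (0 + 0) ⊢ (no moves)
  t14 = 0 | b.0 ⊢ =b=> t16
  t15 = b.0 | 0 ⊢ =b=> t16
  t16 = 0 | 0 ⊢ (no moves)
Run σ = ⟨cbb⟩ on Q: start {t0}
  step 1 (c): {t2, t3, t4}
  step 2 (b): {t6, t8}
  step 3 (b): {t10}
  Q completes σ.
Run σ = ⟨cbb⟩ on P: start {s0}
  step 1 (c): {s2, s3, s4}
  step 2 (b): {s6, s8}
  step 3 (b): no successor for P

traces(P) ≠ traces(Q) — witness ⟨cbb⟩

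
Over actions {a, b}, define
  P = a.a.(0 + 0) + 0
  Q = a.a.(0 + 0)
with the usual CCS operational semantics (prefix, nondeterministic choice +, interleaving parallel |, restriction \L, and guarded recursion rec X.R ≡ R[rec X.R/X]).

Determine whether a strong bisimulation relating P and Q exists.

LTS(P): 3 reachable states
  u0 = a.a.(0 + 0) + 0 has moves =a=> u1
  u1 = a.(0 + 0) has moves =a=> u2
  u2 = 0 + 0 has moves ∅
LTS(Q): 3 reachable states
  v0 = a.a.(0 + 0) has moves =a=> v1
  v1 = a.(0 + 0) has moves =a=> v2
  v2 = 0 + 0 has moves ∅
Coarsest stable partition (strong bisimilarity classes):
  B0 = {u0, v0}
  B1 = {u1, v1}
  B2 = {u2, v2}
u0 ∈ B0, v0 ∈ B0 → same block

bisimilar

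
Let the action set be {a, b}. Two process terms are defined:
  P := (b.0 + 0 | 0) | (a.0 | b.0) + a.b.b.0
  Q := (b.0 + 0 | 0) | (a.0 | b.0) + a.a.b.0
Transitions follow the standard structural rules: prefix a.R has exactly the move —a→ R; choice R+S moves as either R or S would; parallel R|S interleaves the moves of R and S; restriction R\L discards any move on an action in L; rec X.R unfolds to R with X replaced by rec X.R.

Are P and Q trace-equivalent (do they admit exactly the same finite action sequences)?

LTS(P): 11 reachable states
  s0 = (b.0 + 0 | 0) | (a.0 | b.0) + a.b.b.0 has moves --a--▸ s1, --a--▸ s2, --b--▸ s3, --b--▸ s4
  s1 = (b.0 + 0 | 0) | (0 | b.0) has moves --b--▸ s5, --b--▸ s6
  s2 = b.b.0 has moves --b--▸ s7
  s3 = (b.0 + 0 | 0) | (a.0 | 0) has moves --a--▸ s5, --b--▸ s8
  s4 = 0 | (a.0 | b.0) has moves --a--▸ s6, --b--▸ s8
  s5 = (b.0 + 0 | 0) | (0 | 0) has moves --b--▸ s9
  s6 = 0 | (0 | b.0) has moves --b--▸ s9
  s7 = b.0 has moves --b--▸ s10
  s8 = 0 | (a.0 | 0) has moves --a--▸ s9
  s9 = 0 | (0 | 0) has moves stopped
  s10 = 0 has moves stopped
LTS(Q): 11 reachable states
  t0 = (b.0 + 0 | 0) | (a.0 | b.0) + a.a.b.0 has moves --a--▸ t1, --a--▸ t2, --b--▸ t3, --b--▸ t4
  t1 = (b.0 + 0 | 0) | (0 | b.0) has moves --b--▸ t5, --b--▸ t6
  t2 = a.b.0 has moves --a--▸ t7
  t3 = (b.0 + 0 | 0) | (a.0 | 0) has moves --a--▸ t5, --b--▸ t8
  t4 = 0 | (a.0 | b.0) has moves --a--▸ t6, --b--▸ t8
  t5 = (b.0 + 0 | 0) | (0 | 0) has moves --b--▸ t9
  t6 = 0 | (0 | b.0) has moves --b--▸ t9
  t7 = b.0 has moves --b--▸ t10
  t8 = 0 | (a.0 | 0) has moves --a--▸ t9
  t9 = 0 | (0 | 0) has moves stopped
  t10 = 0 has moves stopped
Trace ⟨aa⟩ through Q, begin at {t0}:
  after a @ step 1: {t1, t2}
  after a @ step 2: {t7}
  Q completes σ.
Trace ⟨aa⟩ through P, begin at {s0}:
  after a @ step 1: {s1, s2}
  after a @ step 2: ∅ (P stuck)

NO — witness ⟨aa⟩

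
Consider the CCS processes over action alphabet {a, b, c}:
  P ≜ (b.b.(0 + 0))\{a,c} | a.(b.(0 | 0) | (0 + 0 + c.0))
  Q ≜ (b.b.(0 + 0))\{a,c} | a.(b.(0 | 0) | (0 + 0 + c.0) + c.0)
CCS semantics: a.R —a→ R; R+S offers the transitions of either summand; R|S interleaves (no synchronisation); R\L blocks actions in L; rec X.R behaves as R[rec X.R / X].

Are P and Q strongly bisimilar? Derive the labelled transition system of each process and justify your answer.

NO

P's transition system — 15 states:
  s0 = (b.b.(0 + 0))\{a,c} | a.(b.(0 | 0) | (0 + 0 + c.0)) has moves --a--▸ s1, --b--▸ s2
  s1 = (b.b.(0 + 0))\{a,c} | (b.(0 | 0) | (0 + 0 + c.0)) has moves --b--▸ s3, --b--▸ s4, --c--▸ s5
  s2 = (b.(0 + 0))\{a,c} | a.(b.(0 | 0) | (0 + 0 + c.0)) has moves --a--▸ s3, --b--▸ s6
  s3 = (b.(0 + 0))\{a,c} | (b.(0 | 0) | (0 + 0 + c.0)) has moves --b--▸ s7, --b--▸ s8, --c--▸ s9
  s4 = (b.b.(0 + 0))\{a,c} | (0 | 0 | (0 + 0 + c.0)) has moves --b--▸ s8, --c--▸ s10
  s5 = (b.b.(0 + 0))\{a,c} | (b.(0 | 0) | 0) has moves --b--▸ s10, --b--▸ s9
  s6 = (0 + 0)\{a,c} | a.(b.(0 | 0) | (0 + 0 + c.0)) has moves --a--▸ s7
  s7 = (0 + 0)\{a,c} | (b.(0 | 0) | (0 + 0 + c.0)) has moves --b--▸ s11, --c--▸ s12
  s8 = (b.(0 + 0))\{a,c} | (0 | 0 | (0 + 0 + c.0)) has moves --b--▸ s11, --c--▸ s13
  s9 = (b.(0 + 0))\{a,c} | (b.(0 | 0) | 0) has moves --b--▸ s12, --b--▸ s13
  s10 = (b.b.(0 + 0))\{a,c} | (0 | 0 | 0) has moves --b--▸ s13
  s11 = (0 + 0)\{a,c} | (0 | 0 | (0 + 0 + c.0)) has moves --c--▸ s14
  s12 = (0 + 0)\{a,c} | (b.(0 | 0) | 0) has moves --b--▸ s14
  s13 = (b.(0 + 0))\{a,c} | (0 | 0 | 0) has moves --b--▸ s14
  s14 = (0 + 0)\{a,c} | (0 | 0 | 0) has moves deadlocked
Q's transition system — 18 states:
  t0 = (b.b.(0 + 0))\{a,c} | a.(b.(0 | 0) | (0 + 0 + c.0) + c.0) has moves --a--▸ t1, --b--▸ t2
  t1 = (b.b.(0 + 0))\{a,c} | (b.(0 | 0) | (0 + 0 + c.0) + c.0) has moves --b--▸ t3, --b--▸ t4, --c--▸ t5, --c--▸ t6
  t2 = (b.(0 + 0))\{a,c} | a.(b.(0 | 0) | (0 + 0 + c.0) + c.0) has moves --a--▸ t3, --b--▸ t7
  t3 = (b.(0 + 0))\{a,c} | (b.(0 | 0) | (0 + 0 + c.0) + c.0) has moves --b--▸ t8, --b--▸ t9, --c--▸ t10, --c--▸ t11
  t4 = (b.b.(0 + 0))\{a,c} | (0 | 0 | (0 + 0 + c.0)) has moves --b--▸ t9, --c--▸ t12
  t5 = (b.b.(0 + 0))\{a,c} | (b.(0 | 0) | 0) has moves --b--▸ t10, --b--▸ t12
  t6 = (b.b.(0 + 0))\{a,c} | 0 has moves --b--▸ t11
  t7 = (0 + 0)\{a,c} | a.(b.(0 | 0) | (0 + 0 + c.0) + c.0) has moves --a--▸ t8
  t8 = (0 + 0)\{a,c} | (b.(0 | 0) | (0 + 0 + c.0) + c.0) has moves --b--▸ t13, --c--▸ t14, --c--▸ t15
  t9 = (b.(0 + 0))\{a,c} | (0 | 0 | (0 + 0 + c.0)) has moves --b--▸ t13, --c--▸ t16
  t10 = (b.(0 + 0))\{a,c} | (b.(0 | 0) | 0) has moves --b--▸ t14, --b--▸ t16
  t11 = (b.(0 + 0))\{a,c} | 0 has moves --b--▸ t15
  t12 = (b.b.(0 + 0))\{a,c} | (0 | 0 | 0) has moves --b--▸ t16
  t13 = (0 + 0)\{a,c} | (0 | 0 | (0 + 0 + c.0)) has moves --c--▸ t17
  t14 = (0 + 0)\{a,c} | (b.(0 | 0) | 0) has moves --b--▸ t17
  t15 = (0 + 0)\{a,c} | 0 has moves deadlocked
  t16 = (b.(0 + 0))\{a,c} | (0 | 0 | 0) has moves --b--▸ t17
  t17 = (0 + 0)\{a,c} | (0 | 0 | 0) has moves deadlocked
Coarsest stable partition (strong bisimilarity classes):
  B0 = {s0}
  B1 = {s2}
  B2 = {s6}
  B3 = {s7, s8, t9}
  B4 = {s11, t13}
  B5 = {s14, t15, t17}
  B6 = {s12, s13, t11, t14, t16}
  B7 = {s3, s4, t4}
  B8 = {s10, s9, t10, t12, t6}
  B9 = {s1}
  B10 = {s5, t5}
  B11 = {t0}
  B12 = {t1}
  B13 = {t3}
  B14 = {t8}
  B15 = {t2}
  B16 = {t7}
s0 ∈ B0, t0 ∈ B11 → different blocks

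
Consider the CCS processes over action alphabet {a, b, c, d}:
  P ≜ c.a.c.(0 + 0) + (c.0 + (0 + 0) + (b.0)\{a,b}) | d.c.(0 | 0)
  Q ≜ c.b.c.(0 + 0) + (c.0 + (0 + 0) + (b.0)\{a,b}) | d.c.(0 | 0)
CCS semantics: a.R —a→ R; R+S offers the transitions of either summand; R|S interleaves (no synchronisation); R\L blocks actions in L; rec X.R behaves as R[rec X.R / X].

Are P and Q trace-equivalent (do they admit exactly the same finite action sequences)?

P's transition system — 9 states:
  u0 = c.a.c.(0 + 0) + (c.0 + (0 + 0) + (b.0)\{a,b}) | d.c.(0 | 0) has moves -c-> u1, -c-> u2, -d-> u3
  u1 = 0 | d.c.(0 | 0) has moves -d-> u4
  u2 = a.c.(0 + 0) has moves -a-> u5
  u3 = (c.0 + (0 + 0) + (b.0)\{a,b}) | c.(0 | 0) has moves -c-> u4, -c-> u6
  u4 = 0 | c.(0 | 0) has moves -c-> u7
  u5 = c.(0 + 0) has moves -c-> u8
  u6 = (c.0 + (0 + 0) + (b.0)\{a,b}) | (0 | 0) has moves -c-> u7
  u7 = 0 | (0 | 0) has moves deadlocked
  u8 = 0 + 0 has moves deadlocked
Q's transition system — 9 states:
  v0 = c.b.c.(0 + 0) + (c.0 + (0 + 0) + (b.0)\{a,b}) | d.c.(0 | 0) has moves -c-> v1, -c-> v2, -d-> v3
  v1 = 0 | d.c.(0 | 0) has moves -d-> v4
  v2 = b.c.(0 + 0) has moves -b-> v5
  v3 = (c.0 + (0 + 0) + (b.0)\{a,b}) | c.(0 | 0) has moves -c-> v4, -c-> v6
  v4 = 0 | c.(0 | 0) has moves -c-> v7
  v5 = c.(0 + 0) has moves -c-> v8
  v6 = (c.0 + (0 + 0) + (b.0)\{a,b}) | (0 | 0) has moves -c-> v7
  v7 = 0 | (0 | 0) has moves deadlocked
  v8 = 0 + 0 has moves deadlocked
Run σ = ⟨ca⟩ on P: start {u0}
  after c @ step 1: {u1, u2}
  after a @ step 2: {u5}
  P completes σ.
Run σ = ⟨ca⟩ on Q: start {v0}
  after c @ step 1: {v1, v2}
  after a @ step 2: no successor for Q

NO — witness ⟨ca⟩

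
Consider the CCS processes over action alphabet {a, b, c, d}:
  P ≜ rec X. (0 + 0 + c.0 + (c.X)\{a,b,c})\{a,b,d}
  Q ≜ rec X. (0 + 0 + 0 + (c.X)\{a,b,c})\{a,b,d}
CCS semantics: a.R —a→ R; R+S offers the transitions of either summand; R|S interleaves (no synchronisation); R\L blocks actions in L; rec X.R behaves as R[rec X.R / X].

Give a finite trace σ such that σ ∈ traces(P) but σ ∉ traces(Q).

Reachable graph of P (2 states):
  m0 = rec X. (0 + 0 + c.0 + (c.X)\{a,b,c})\{a,b,d} has moves --c--▸ m1
  m1 = 0\{a,b,d} has moves stopped
Reachable graph of Q (1 states):
  n0 = rec X. (0 + 0 + 0 + (c.X)\{a,b,c})\{a,b,d} has moves stopped
Run σ = ⟨c⟩ on P: start {m0}
  step 1 (c): {m1}
  — P admits the full trace.
Run σ = ⟨c⟩ on Q: start {n0}
  step 1 (c): ∅ (Q stuck)

c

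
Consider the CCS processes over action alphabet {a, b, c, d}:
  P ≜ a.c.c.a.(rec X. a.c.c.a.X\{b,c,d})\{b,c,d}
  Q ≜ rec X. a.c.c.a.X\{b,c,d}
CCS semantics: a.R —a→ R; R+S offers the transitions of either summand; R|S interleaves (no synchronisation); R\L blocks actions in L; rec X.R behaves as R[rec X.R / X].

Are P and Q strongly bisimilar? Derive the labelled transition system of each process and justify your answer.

Reachable graph of P (6 states):
  s0 = a.c.c.a.(rec X. a.c.c.a.X\{b,c,d})\{b,c,d} ⊢ =a=> s1
  s1 = c.c.a.(rec X. a.c.c.a.X\{b,c,d})\{b,c,d} ⊢ =c=> s2
  s2 = c.a.(rec X. a.c.c.a.X\{b,c,d})\{b,c,d} ⊢ =c=> s3
  s3 = a.(rec X. a.c.c.a.X\{b,c,d})\{b,c,d} ⊢ =a=> s4
  s4 = (rec X. a.c.c.a.X\{b,c,d})\{b,c,d} ⊢ =a=> s5
  s5 = (c.c.a.(rec X. a.c.c.a.X\{b,c,d})\{b,c,d})\{b,c,d} ⊢ stopped
Reachable graph of Q (6 states):
  t0 = rec X. a.c.c.a.X\{b,c,d} ⊢ =a=> t1
  t1 = c.c.a.(rec X. a.c.c.a.X\{b,c,d})\{b,c,d} ⊢ =c=> t2
  t2 = c.a.(rec X. a.c.c.a.X\{b,c,d})\{b,c,d} ⊢ =c=> t3
  t3 = a.(rec X. a.c.c.a.X\{b,c,d})\{b,c,d} ⊢ =a=> t4
  t4 = (rec X. a.c.c.a.X\{b,c,d})\{b,c,d} ⊢ =a=> t5
  t5 = (c.c.a.(rec X. a.c.c.a.X\{b,c,d})\{b,c,d})\{b,c,d} ⊢ stopped
Coarsest stable partition (strong bisimilarity classes):
  B0 = {s0, t0}
  B1 = {s1, t1}
  B2 = {s2, t2}
  B3 = {s3, t3}
  B4 = {s4, t4}
  B5 = {s5, t5}
s0 ∈ B0, t0 ∈ B0 → same block

bisimilar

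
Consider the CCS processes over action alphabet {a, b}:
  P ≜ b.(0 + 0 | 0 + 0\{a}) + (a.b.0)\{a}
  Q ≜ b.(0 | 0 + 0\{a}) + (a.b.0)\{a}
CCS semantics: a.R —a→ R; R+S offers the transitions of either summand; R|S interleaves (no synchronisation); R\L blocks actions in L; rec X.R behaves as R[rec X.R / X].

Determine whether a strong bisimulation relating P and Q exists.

YES

P's transition system — 2 states:
  p0 = b.(0 + 0 | 0 + 0\{a}) + (a.b.0)\{a} ⊢ —b→ p1
  p1 = 0 + 0 | 0 + 0\{a} ⊢ stopped
Q's transition system — 2 states:
  q0 = b.(0 | 0 + 0\{a}) + (a.b.0)\{a} ⊢ —b→ q1
  q1 = 0 | 0 + 0\{a} ⊢ stopped
Coarsest stable partition (strong bisimilarity classes):
  B0 = {p0, q0}
  B1 = {p1, q1}
p0 ∈ B0, q0 ∈ B0 → same block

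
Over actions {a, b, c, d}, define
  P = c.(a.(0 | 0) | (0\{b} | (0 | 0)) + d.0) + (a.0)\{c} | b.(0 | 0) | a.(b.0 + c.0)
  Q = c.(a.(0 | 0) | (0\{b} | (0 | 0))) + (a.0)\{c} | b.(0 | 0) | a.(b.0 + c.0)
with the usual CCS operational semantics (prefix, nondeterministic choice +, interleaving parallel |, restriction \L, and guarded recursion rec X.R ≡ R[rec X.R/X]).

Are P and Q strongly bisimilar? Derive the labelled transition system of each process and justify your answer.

not bisimilar

LTS(P): 15 reachable states
  m0 = c.(a.(0 | 0) | (0\{b} | (0 | 0)) + d.0) + (a.0)\{c} | b.(0 | 0) | a.(b.0 + c.0) | ··a··> m1, ··a··> m2, ··b··> m3, ··c··> m4
  m1 = (a.0)\{c} | b.(0 | 0) | (b.0 + c.0) | ··a··> m5, ··b··> m6, ··b··> m7, ··c··> m7
  m2 = 0\{c} | b.(0 | 0) | a.(b.0 + c.0) | ··a··> m5, ··b··> m8
  m3 = (a.0)\{c} | (0 | 0) | a.(b.0 + c.0) | ··a··> m6, ··a··> m8
  m4 = a.(0 | 0) | (0\{b} | (0 | 0)) + d.0 | ··a··> m9, ··d··> m10
  m5 = 0\{c} | b.(0 | 0) | (b.0 + c.0) | ··b··> m11, ··b··> m12, ··c··> m12
  m6 = (a.0)\{c} | (0 | 0) | (b.0 + c.0) | ··a··> m11, ··b··> m13, ··c··> m13
  m7 = (a.0)\{c} | b.(0 | 0) | 0 | ··a··> m12, ··b··> m13
  m8 = 0\{c} | (0 | 0) | a.(b.0 + c.0) | ··a··> m11
  m9 = 0 | 0 | (0\{b} | (0 | 0)) | stopped
  m10 = 0 | stopped
  m11 = 0\{c} | (0 | 0) | (b.0 + c.0) | ··b··> m14, ··c··> m14
  m12 = 0\{c} | b.(0 | 0) | 0 | ··b··> m14
  m13 = (a.0)\{c} | (0 | 0) | 0 | ··a··> m14
  m14 = 0\{c} | (0 | 0) | 0 | stopped
LTS(Q): 14 reachable states
  n0 = c.(a.(0 | 0) | (0\{b} | (0 | 0))) + (a.0)\{c} | b.(0 | 0) | a.(b.0 + c.0) | ··a··> n1, ··a··> n2, ··b··> n3, ··c··> n4
  n1 = (a.0)\{c} | b.(0 | 0) | (b.0 + c.0) | ··a··> n5, ··b··> n6, ··b··> n7, ··c··> n7
  n2 = 0\{c} | b.(0 | 0) | a.(b.0 + c.0) | ··a··> n5, ··b··> n8
  n3 = (a.0)\{c} | (0 | 0) | a.(b.0 + c.0) | ··a··> n6, ··a··> n8
  n4 = a.(0 | 0) | (0\{b} | (0 | 0)) | ··a··> n9
  n5 = 0\{c} | b.(0 | 0) | (b.0 + c.0) | ··b··> n10, ··b··> n11, ··c··> n11
  n6 = (a.0)\{c} | (0 | 0) | (b.0 + c.0) | ··a··> n10, ··b··> n12, ··c··> n12
  n7 = (a.0)\{c} | b.(0 | 0) | 0 | ··a··> n11, ··b··> n12
  n8 = 0\{c} | (0 | 0) | a.(b.0 + c.0) | ··a··> n10
  n9 = 0 | 0 | (0\{b} | (0 | 0)) | stopped
  n10 = 0\{c} | (0 | 0) | (b.0 + c.0) | ··b··> n13, ··c··> n13
  n11 = 0\{c} | b.(0 | 0) | 0 | ··b··> n13
  n12 = (a.0)\{c} | (0 | 0) | 0 | ··a··> n13
  n13 = 0\{c} | (0 | 0) | 0 | stopped
Coarsest stable partition (strong bisimilarity classes):
  B0 = {m0}
  B1 = {m4}
  B2 = {m10, m14, m9, n13, n9}
  B3 = {m2, n2}
  B4 = {m5, n5}
  B5 = {m12, n11}
  B6 = {m11, n10}
  B7 = {m8, n8}
  B8 = {m3, n3}
  B9 = {m6, n6}
  B10 = {m13, n12, n4}
  B11 = {m1, n1}
  B12 = {m7, n7}
  B13 = {n0}
m0 ∈ B0, n0 ∈ B13 → different blocks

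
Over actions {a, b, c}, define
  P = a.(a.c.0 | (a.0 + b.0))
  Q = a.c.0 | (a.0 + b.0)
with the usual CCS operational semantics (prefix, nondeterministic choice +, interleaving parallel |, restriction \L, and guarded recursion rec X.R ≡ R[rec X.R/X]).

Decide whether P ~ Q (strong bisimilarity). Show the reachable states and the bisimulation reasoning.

NO

P's transition system — 7 states:
  m0 = a.(a.c.0 | (a.0 + b.0)) → —a→ m1
  m1 = a.c.0 | (a.0 + b.0) → —a→ m2, —a→ m3, —b→ m2
  m2 = a.c.0 | 0 → —a→ m4
  m3 = c.0 | (a.0 + b.0) → —a→ m4, —b→ m4, —c→ m5
  m4 = c.0 | 0 → —c→ m6
  m5 = 0 | (a.0 + b.0) → —a→ m6, —b→ m6
  m6 = 0 | 0 → stopped
Q's transition system — 6 states:
  n0 = a.c.0 | (a.0 + b.0) → —a→ n1, —a→ n2, —b→ n1
  n1 = a.c.0 | 0 → —a→ n3
  n2 = c.0 | (a.0 + b.0) → —a→ n3, —b→ n3, —c→ n4
  n3 = c.0 | 0 → —c→ n5
  n4 = 0 | (a.0 + b.0) → —a→ n5, —b→ n5
  n5 = 0 | 0 → stopped
Coarsest stable partition (strong bisimilarity classes):
  B0 = {m0}
  B1 = {m1, n0}
  B2 = {m3, n2}
  B3 = {m5, n4}
  B4 = {m6, n5}
  B5 = {m4, n3}
  B6 = {m2, n1}
m0 ∈ B0, n0 ∈ B1 → different blocks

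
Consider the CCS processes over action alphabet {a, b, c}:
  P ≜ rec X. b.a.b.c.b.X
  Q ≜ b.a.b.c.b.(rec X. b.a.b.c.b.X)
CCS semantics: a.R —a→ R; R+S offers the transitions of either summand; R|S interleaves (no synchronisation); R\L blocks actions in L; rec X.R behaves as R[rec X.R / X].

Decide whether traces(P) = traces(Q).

trace-equivalent

P's transition system — 5 states:
  p0 = rec X. b.a.b.c.b.X → --b--▸ p1
  p1 = a.b.c.b.(rec X. b.a.b.c.b.X) → --a--▸ p2
  p2 = b.c.b.(rec X. b.a.b.c.b.X) → --b--▸ p3
  p3 = c.b.(rec X. b.a.b.c.b.X) → --c--▸ p4
  p4 = b.(rec X. b.a.b.c.b.X) → --b--▸ p0
Q's transition system — 6 states:
  q0 = b.a.b.c.b.(rec X. b.a.b.c.b.X) → --b--▸ q1
  q1 = a.b.c.b.(rec X. b.a.b.c.b.X) → --a--▸ q2
  q2 = b.c.b.(rec X. b.a.b.c.b.X) → --b--▸ q3
  q3 = c.b.(rec X. b.a.b.c.b.X) → --c--▸ q4
  q4 = b.(rec X. b.a.b.c.b.X) → --b--▸ q5
  q5 = rec X. b.a.b.c.b.X → --b--▸ q1
Coarsest stable partition (strong bisimilarity classes):
  B0 = {p0, q0, q5}
  B1 = {p1, q1}
  B2 = {p2, q2}
  B3 = {p3, q3}
  B4 = {p4, q4}
p0 ∈ B0, q0 ∈ B0 → same block
Bisimilar ⇒ trace-equivalent.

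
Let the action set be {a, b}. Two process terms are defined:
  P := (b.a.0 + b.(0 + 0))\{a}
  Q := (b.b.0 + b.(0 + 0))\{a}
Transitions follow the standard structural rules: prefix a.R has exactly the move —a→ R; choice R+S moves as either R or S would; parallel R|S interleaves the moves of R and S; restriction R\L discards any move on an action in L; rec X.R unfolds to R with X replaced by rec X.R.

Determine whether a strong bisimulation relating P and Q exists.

P's transition system — 3 states:
  u0 = (b.a.0 + b.(0 + 0))\{a} → --b--▸ u1, --b--▸ u2
  u1 = (0 + 0)\{a} → stopped
  u2 = (a.0)\{a} → stopped
Q's transition system — 4 states:
  v0 = (b.b.0 + b.(0 + 0))\{a} → --b--▸ v1, --b--▸ v2
  v1 = (0 + 0)\{a} → stopped
  v2 = (b.0)\{a} → --b--▸ v3
  v3 = 0\{a} → stopped
Bisimilarity quotient blocks:
  B0 = {u0, v2}
  B1 = {u1, u2, v1, v3}
  B2 = {v0}
u0 ∈ B0, v0 ∈ B2 → different blocks

P ≁ Q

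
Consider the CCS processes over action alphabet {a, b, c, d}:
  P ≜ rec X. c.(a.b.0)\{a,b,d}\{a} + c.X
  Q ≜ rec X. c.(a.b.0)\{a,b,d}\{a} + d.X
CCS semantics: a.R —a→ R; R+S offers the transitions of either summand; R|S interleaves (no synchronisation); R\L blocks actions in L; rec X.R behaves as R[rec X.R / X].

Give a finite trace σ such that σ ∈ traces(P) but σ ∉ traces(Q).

cc

Reachable graph of P (2 states):
  u0 = rec X. c.(a.b.0)\{a,b,d}\{a} + c.X :: --c--▸ u0, --c--▸ u1
  u1 = (a.b.0)\{a,b,d}\{a} :: ·
Reachable graph of Q (2 states):
  v0 = rec X. c.(a.b.0)\{a,b,d}\{a} + d.X :: --c--▸ v1, --d--▸ v0
  v1 = (a.b.0)\{a,b,d}\{a} :: ·
Trace ⟨cc⟩ through P, begin at {u0}:
  after c @ step 1: {u0, u1}
  after c @ step 2: {u0, u1}
  — P admits the full trace.
Trace ⟨cc⟩ through Q, begin at {v0}:
  after c @ step 1: {v1}
  after c @ step 2: ∅  — Q cannot continue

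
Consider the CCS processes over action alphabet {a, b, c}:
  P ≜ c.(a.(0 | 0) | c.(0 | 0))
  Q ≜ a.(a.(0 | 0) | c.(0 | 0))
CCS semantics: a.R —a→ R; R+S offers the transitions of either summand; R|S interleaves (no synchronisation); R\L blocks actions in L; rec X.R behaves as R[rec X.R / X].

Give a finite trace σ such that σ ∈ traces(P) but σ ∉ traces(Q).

c

P's transition system — 5 states:
  p0 = c.(a.(0 | 0) | c.(0 | 0)) :: -c-> p1
  p1 = a.(0 | 0) | c.(0 | 0) :: -a-> p2, -c-> p3
  p2 = 0 | 0 | c.(0 | 0) :: -c-> p4
  p3 = a.(0 | 0) | (0 | 0) :: -a-> p4
  p4 = 0 | 0 | (0 | 0) :: ∅
Q's transition system — 5 states:
  q0 = a.(a.(0 | 0) | c.(0 | 0)) :: -a-> q1
  q1 = a.(0 | 0) | c.(0 | 0) :: -a-> q2, -c-> q3
  q2 = 0 | 0 | c.(0 | 0) :: -c-> q4
  q3 = a.(0 | 0) | (0 | 0) :: -a-> q4
  q4 = 0 | 0 | (0 | 0) :: ∅
Executing c from P (initial set {p0}):
  [1] c ⇒ {p1}
  ✓ P
Executing c from Q (initial set {q0}):
  [1] c ⇒ ∅  — Q cannot continue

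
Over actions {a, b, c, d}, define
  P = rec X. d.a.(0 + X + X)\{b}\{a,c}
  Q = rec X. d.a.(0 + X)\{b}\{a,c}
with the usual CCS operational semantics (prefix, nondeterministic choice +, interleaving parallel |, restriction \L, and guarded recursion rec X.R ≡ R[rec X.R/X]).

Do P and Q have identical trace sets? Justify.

trace-equivalent

Reachable graph of P (4 states):
  s0 = rec X. d.a.(0 + X + X)\{b}\{a,c} has moves ··d··> s1
  s1 = a.(0 + (rec X. d.a.(0 + X + X)\{b}\{a,c}) + (rec X. d.a.(0 + X + X)\{b}\{a,c}))\{b}\{a,c} has moves ··a··> s2
  s2 = (0 + (rec X. d.a.(0 + X + X)\{b}\{a,c}) + (rec X. d.a.(0 + X + X)\{b}\{a,c}))\{b}\{a,c} has moves ··d··> s3
  s3 = (a.(0 + (rec X. d.a.(0 + X + X)\{b}\{a,c}) + (rec X. d.a.(0 + X + X)\{b}\{a,c}))\{b}\{a,c})\{b}\{a,c} has moves (no moves)
Reachable graph of Q (4 states):
  t0 = rec X. d.a.(0 + X)\{b}\{a,c} has moves ··d··> t1
  t1 = a.(0 + (rec X. d.a.(0 + X)\{b}\{a,c}))\{b}\{a,c} has moves ··a··> t2
  t2 = (0 + (rec X. d.a.(0 + X)\{b}\{a,c}))\{b}\{a,c} has moves ··d··> t3
  t3 = (a.(0 + (rec X. d.a.(0 + X)\{b}\{a,c}))\{b}\{a,c})\{b}\{a,c} has moves (no moves)
Bisimilarity quotient blocks:
  B0 = {s0, t0}
  B1 = {s1, t1}
  B2 = {s2, t2}
  B3 = {s3, t3}
s0 ∈ B0, t0 ∈ B0 → same block
Bisimilar ⇒ trace-equivalent.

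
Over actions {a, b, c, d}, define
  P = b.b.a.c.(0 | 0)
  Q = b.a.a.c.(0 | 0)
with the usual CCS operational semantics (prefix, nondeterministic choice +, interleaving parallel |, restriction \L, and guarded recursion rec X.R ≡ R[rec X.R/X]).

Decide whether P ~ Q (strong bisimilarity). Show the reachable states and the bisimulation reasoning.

NO

Reachable graph of P (5 states):
  p0 = b.b.a.c.(0 | 0) :: —b→ p1
  p1 = b.a.c.(0 | 0) :: —b→ p2
  p2 = a.c.(0 | 0) :: —a→ p3
  p3 = c.(0 | 0) :: —c→ p4
  p4 = 0 | 0 :: ∅
Reachable graph of Q (5 states):
  q0 = b.a.a.c.(0 | 0) :: —b→ q1
  q1 = a.a.c.(0 | 0) :: —a→ q2
  q2 = a.c.(0 | 0) :: —a→ q3
  q3 = c.(0 | 0) :: —c→ q4
  q4 = 0 | 0 :: ∅
Bisimilarity quotient blocks:
  B0 = {p0}
  B1 = {p1}
  B2 = {p2, q2}
  B3 = {p3, q3}
  B4 = {p4, q4}
  B5 = {q0}
  B6 = {q1}
p0 ∈ B0, q0 ∈ B5 → different blocks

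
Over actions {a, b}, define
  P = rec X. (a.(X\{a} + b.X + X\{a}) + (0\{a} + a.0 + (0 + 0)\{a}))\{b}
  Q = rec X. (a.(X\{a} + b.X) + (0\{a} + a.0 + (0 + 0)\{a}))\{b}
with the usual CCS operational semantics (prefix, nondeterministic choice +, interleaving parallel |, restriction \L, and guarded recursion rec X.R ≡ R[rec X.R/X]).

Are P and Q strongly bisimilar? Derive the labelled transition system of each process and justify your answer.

Reachable graph of P (3 states):
  s0 = rec X. (a.(X\{a} + b.X + X\{a}) + (0\{a} + a.0 + (0 + 0)\{a}))\{b} | =a=> s1, =a=> s2
  s1 = ((rec X. (a.(X\{a} + b.X + X\{a}) + (0\{a} + a.0 + (0 + 0)\{a}))\{b})\{a} + b.(rec X. (a.(X\{a} + b.X + X\{a}) + (0\{a} + a.0 + (0 + 0)\{a}))\{b}) + (rec X. (a.(X\{a} + b.X + X\{a}) + (0\{a} + a.0 + (0 + 0)\{a}))\{b})\{a})\{b} | deadlocked
  s2 = 0\{b} | deadlocked
Reachable graph of Q (3 states):
  t0 = rec X. (a.(X\{a} + b.X) + (0\{a} + a.0 + (0 + 0)\{a}))\{b} | =a=> t1, =a=> t2
  t1 = ((rec X. (a.(X\{a} + b.X) + (0\{a} + a.0 + (0 + 0)\{a}))\{b})\{a} + b.(rec X. (a.(X\{a} + b.X) + (0\{a} + a.0 + (0 + 0)\{a}))\{b}))\{b} | deadlocked
  t2 = 0\{b} | deadlocked
Coarsest stable partition (strong bisimilarity classes):
  B0 = {s0, t0}
  B1 = {s1, s2, t1, t2}
s0 ∈ B0, t0 ∈ B0 → same block

P ~ Q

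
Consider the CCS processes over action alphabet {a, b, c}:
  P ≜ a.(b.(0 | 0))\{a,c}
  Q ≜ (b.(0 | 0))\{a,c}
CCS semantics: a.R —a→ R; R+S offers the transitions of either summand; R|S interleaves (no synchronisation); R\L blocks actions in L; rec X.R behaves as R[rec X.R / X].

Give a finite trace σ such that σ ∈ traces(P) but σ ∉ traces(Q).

Reachable graph of P (3 states):
  u0 = a.(b.(0 | 0))\{a,c} | =a=> u1
  u1 = (b.(0 | 0))\{a,c} | =b=> u2
  u2 = (0 | 0)\{a,c} | stopped
Reachable graph of Q (2 states):
  v0 = (b.(0 | 0))\{a,c} | =b=> v1
  v1 = (0 | 0)\{a,c} | stopped
Executing a from P (initial set {u0}):
  [1] a ⇒ {u1}
  — P admits the full trace.
Executing a from Q (initial set {v0}):
  [1] a ⇒ ∅ (Q stuck)

a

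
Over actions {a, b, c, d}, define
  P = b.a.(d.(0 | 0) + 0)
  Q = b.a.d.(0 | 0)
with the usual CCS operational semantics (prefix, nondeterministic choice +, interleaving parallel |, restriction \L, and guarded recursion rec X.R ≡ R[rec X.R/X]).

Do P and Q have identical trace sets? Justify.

Reachable graph of P (4 states):
  p0 = b.a.(d.(0 | 0) + 0) ⊢ ··b··> p1
  p1 = a.(d.(0 | 0) + 0) ⊢ ··a··> p2
  p2 = d.(0 | 0) + 0 ⊢ ··d··> p3
  p3 = 0 | 0 ⊢ ∅
Reachable graph of Q (4 states):
  q0 = b.a.d.(0 | 0) ⊢ ··b··> q1
  q1 = a.d.(0 | 0) ⊢ ··a··> q2
  q2 = d.(0 | 0) ⊢ ··d··> q3
  q3 = 0 | 0 ⊢ ∅
Coarsest stable partition (strong bisimilarity classes):
  B0 = {p0, q0}
  B1 = {p1, q1}
  B2 = {p2, q2}
  B3 = {p3, q3}
p0 ∈ B0, q0 ∈ B0 → same block
Bisimilar ⇒ trace-equivalent.

YES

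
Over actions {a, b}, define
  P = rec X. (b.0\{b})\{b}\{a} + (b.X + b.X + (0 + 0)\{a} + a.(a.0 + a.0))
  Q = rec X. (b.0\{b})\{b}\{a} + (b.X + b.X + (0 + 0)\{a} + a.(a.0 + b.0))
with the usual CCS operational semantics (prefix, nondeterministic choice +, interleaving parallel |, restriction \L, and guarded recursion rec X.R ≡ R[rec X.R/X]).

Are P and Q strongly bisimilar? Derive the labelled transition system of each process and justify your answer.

P ≁ Q

P's transition system — 3 states:
  m0 = rec X. (b.0\{b})\{b}\{a} + (b.X + b.X + (0 + 0)\{a} + a.(a.0 + a.0)) → --a--▸ m1, --b--▸ m0
  m1 = a.0 + a.0 → --a--▸ m2
  m2 = 0 → (no moves)
Q's transition system — 3 states:
  n0 = rec X. (b.0\{b})\{b}\{a} + (b.X + b.X + (0 + 0)\{a} + a.(a.0 + b.0)) → --a--▸ n1, --b--▸ n0
  n1 = a.0 + b.0 → --a--▸ n2, --b--▸ n2
  n2 = 0 → (no moves)
Bisimilarity quotient blocks:
  B0 = {m0}
  B1 = {m1}
  B2 = {m2, n2}
  B3 = {n0}
  B4 = {n1}
m0 ∈ B0, n0 ∈ B3 → different blocks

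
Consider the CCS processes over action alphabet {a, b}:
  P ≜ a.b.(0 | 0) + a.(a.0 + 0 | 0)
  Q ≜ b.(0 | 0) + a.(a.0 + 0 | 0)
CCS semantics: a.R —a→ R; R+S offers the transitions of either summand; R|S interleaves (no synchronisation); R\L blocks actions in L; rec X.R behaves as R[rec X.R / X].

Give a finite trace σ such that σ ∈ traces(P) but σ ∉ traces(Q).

ab

Reachable graph of P (5 states):
  u0 = a.b.(0 | 0) + a.(a.0 + 0 | 0) | ··a··> u1, ··a··> u2
  u1 = a.0 + 0 | 0 | ··a··> u3
  u2 = b.(0 | 0) | ··b··> u4
  u3 = 0 | ·
  u4 = 0 | 0 | ·
Reachable graph of Q (4 states):
  v0 = b.(0 | 0) + a.(a.0 + 0 | 0) | ··a··> v1, ··b··> v2
  v1 = a.0 + 0 | 0 | ··a··> v3
  v2 = 0 | 0 | ·
  v3 = 0 | ·
Executing ab from P (initial set {u0}):
  step 1 (a): {u1, u2}
  step 2 (b): {u4}
  — P admits the full trace.
Executing ab from Q (initial set {v0}):
  step 1 (a): {v1}
  step 2 (b): ∅ (Q stuck)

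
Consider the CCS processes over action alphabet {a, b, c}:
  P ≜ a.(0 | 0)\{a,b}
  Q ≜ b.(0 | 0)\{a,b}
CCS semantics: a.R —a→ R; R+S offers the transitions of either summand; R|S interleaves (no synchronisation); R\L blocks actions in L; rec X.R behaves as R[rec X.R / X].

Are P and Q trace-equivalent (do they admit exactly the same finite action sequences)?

P's transition system — 2 states:
  p0 = a.(0 | 0)\{a,b} ⊢ ··a··> p1
  p1 = (0 | 0)\{a,b} ⊢ stopped
Q's transition system — 2 states:
  q0 = b.(0 | 0)\{a,b} ⊢ ··b··> q1
  q1 = (0 | 0)\{a,b} ⊢ stopped
Run σ = ⟨a⟩ on P: start {p0}
  after a @ step 1: {p1}
  P completes σ.
Run σ = ⟨a⟩ on Q: start {q0}
  after a @ step 1: ∅  — Q cannot continue

NO — witness ⟨a⟩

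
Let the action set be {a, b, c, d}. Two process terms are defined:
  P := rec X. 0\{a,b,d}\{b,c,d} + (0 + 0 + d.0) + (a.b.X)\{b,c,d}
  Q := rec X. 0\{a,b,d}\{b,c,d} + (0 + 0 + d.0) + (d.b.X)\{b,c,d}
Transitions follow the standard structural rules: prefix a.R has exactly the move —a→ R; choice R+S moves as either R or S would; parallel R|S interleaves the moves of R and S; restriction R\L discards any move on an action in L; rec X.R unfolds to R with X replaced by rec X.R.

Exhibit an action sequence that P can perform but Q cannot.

LTS(P): 3 reachable states
  u0 = rec X. 0\{a,b,d}\{b,c,d} + (0 + 0 + d.0) + (a.b.X)\{b,c,d} has moves =a=> u1, =d=> u2
  u1 = (b.(rec X. 0\{a,b,d}\{b,c,d} + (0 + 0 + d.0) + (a.b.X)\{b,c,d}))\{b,c,d} has moves deadlocked
  u2 = 0 has moves deadlocked
LTS(Q): 2 reachable states
  v0 = rec X. 0\{a,b,d}\{b,c,d} + (0 + 0 + d.0) + (d.b.X)\{b,c,d} has moves =d=> v1
  v1 = 0 has moves deadlocked
Run σ = ⟨a⟩ on P: start {u0}
  [1] a ⇒ {u1}
  — P admits the full trace.
Run σ = ⟨a⟩ on Q: start {v0}
  [1] a ⇒ no successor for Q

a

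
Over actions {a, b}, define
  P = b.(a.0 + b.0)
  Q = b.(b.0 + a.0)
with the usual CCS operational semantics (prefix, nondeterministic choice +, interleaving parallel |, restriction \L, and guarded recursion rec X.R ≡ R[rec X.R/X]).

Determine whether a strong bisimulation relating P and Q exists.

LTS(P): 3 reachable states
  s0 = b.(a.0 + b.0) → ··b··> s1
  s1 = a.0 + b.0 → ··a··> s2, ··b··> s2
  s2 = 0 → stopped
LTS(Q): 3 reachable states
  t0 = b.(b.0 + a.0) → ··b··> t1
  t1 = b.0 + a.0 → ··a··> t2, ··b··> t2
  t2 = 0 → stopped
Partition-refinement fixed point:
  B0 = {s0, t0}
  B1 = {s1, t1}
  B2 = {s2, t2}
s0 ∈ B0, t0 ∈ B0 → same block

bisimilar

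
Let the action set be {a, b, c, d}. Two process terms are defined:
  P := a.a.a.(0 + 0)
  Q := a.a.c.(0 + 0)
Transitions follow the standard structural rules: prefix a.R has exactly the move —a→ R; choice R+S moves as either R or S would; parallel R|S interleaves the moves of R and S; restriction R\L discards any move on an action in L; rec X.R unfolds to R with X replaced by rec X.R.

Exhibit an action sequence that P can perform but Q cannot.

Reachable graph of P (4 states):
  s0 = a.a.a.(0 + 0) :: -a-> s1
  s1 = a.a.(0 + 0) :: -a-> s2
  s2 = a.(0 + 0) :: -a-> s3
  s3 = 0 + 0 :: ∅
Reachable graph of Q (4 states):
  t0 = a.a.c.(0 + 0) :: -a-> t1
  t1 = a.c.(0 + 0) :: -a-> t2
  t2 = c.(0 + 0) :: -c-> t3
  t3 = 0 + 0 :: ∅
Run σ = ⟨aaa⟩ on P: start {s0}
  step 1 (a): {s1}
  step 2 (a): {s2}
  step 3 (a): {s3}
  — P admits the full trace.
Run σ = ⟨aaa⟩ on Q: start {t0}
  step 1 (a): {t1}
  step 2 (a): {t2}
  step 3 (a): ∅ (Q stuck)

aaa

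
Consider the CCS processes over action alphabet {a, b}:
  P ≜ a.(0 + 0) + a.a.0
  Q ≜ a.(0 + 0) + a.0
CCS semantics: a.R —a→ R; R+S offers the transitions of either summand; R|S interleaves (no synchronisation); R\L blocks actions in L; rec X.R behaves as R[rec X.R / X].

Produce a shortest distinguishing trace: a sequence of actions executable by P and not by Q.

P's transition system — 4 states:
  s0 = a.(0 + 0) + a.a.0 :: -a-> s1, -a-> s2
  s1 = 0 + 0 :: stopped
  s2 = a.0 :: -a-> s3
  s3 = 0 :: stopped
Q's transition system — 3 states:
  t0 = a.(0 + 0) + a.0 :: -a-> t1, -a-> t2
  t1 = 0 :: stopped
  t2 = 0 + 0 :: stopped
Run σ = ⟨aa⟩ on P: start {s0}
  [1] a ⇒ {s1, s2}
  [2] a ⇒ {s3}
  ✓ P
Run σ = ⟨aa⟩ on Q: start {t0}
  [1] a ⇒ {t1, t2}
  [2] a ⇒ ∅  — Q cannot continue

aa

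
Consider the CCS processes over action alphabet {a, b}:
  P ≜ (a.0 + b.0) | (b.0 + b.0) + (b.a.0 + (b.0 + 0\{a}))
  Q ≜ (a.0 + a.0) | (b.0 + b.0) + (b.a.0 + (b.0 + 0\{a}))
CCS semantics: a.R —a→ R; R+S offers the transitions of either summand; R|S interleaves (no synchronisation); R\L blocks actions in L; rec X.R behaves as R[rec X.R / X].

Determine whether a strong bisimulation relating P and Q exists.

LTS(P): 6 reachable states
  u0 = (a.0 + b.0) | (b.0 + b.0) + (b.a.0 + (b.0 + 0\{a})) has moves -a-> u1, -b-> u1, -b-> u2, -b-> u3, -b-> u4
  u1 = 0 | (b.0 + b.0) has moves -b-> u5
  u2 = (a.0 + b.0) | 0 has moves -a-> u5, -b-> u5
  u3 = 0 has moves stopped
  u4 = a.0 has moves -a-> u3
  u5 = 0 | 0 has moves stopped
LTS(Q): 6 reachable states
  v0 = (a.0 + a.0) | (b.0 + b.0) + (b.a.0 + (b.0 + 0\{a})) has moves -a-> v1, -b-> v2, -b-> v3, -b-> v4
  v1 = 0 | (b.0 + b.0) has moves -b-> v5
  v2 = (a.0 + a.0) | 0 has moves -a-> v5
  v3 = 0 has moves stopped
  v4 = a.0 has moves -a-> v3
  v5 = 0 | 0 has moves stopped
Coarsest stable partition (strong bisimilarity classes):
  B0 = {u0}
  B1 = {u1, v1}
  B2 = {u3, u5, v3, v5}
  B3 = {u4, v2, v4}
  B4 = {u2}
  B5 = {v0}
u0 ∈ B0, v0 ∈ B5 → different blocks

NO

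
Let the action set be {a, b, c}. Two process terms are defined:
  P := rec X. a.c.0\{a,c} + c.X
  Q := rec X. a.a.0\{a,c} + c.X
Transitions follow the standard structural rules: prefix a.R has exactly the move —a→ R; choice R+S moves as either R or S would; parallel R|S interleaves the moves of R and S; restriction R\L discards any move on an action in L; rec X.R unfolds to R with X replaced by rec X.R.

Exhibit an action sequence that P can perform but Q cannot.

P's transition system — 3 states:
  s0 = rec X. a.c.0\{a,c} + c.X ⊢ --a--▸ s1, --c--▸ s0
  s1 = c.0\{a,c} ⊢ --c--▸ s2
  s2 = 0\{a,c} ⊢ stopped
Q's transition system — 3 states:
  t0 = rec X. a.a.0\{a,c} + c.X ⊢ --a--▸ t1, --c--▸ t0
  t1 = a.0\{a,c} ⊢ --a--▸ t2
  t2 = 0\{a,c} ⊢ stopped
Trace ⟨ac⟩ through P, begin at {s0}:
  [1] a ⇒ {s1}
  [2] c ⇒ {s2}
  ✓ P
Trace ⟨ac⟩ through Q, begin at {t0}:
  [1] a ⇒ {t1}
  [2] c ⇒ ∅ (Q stuck)

ac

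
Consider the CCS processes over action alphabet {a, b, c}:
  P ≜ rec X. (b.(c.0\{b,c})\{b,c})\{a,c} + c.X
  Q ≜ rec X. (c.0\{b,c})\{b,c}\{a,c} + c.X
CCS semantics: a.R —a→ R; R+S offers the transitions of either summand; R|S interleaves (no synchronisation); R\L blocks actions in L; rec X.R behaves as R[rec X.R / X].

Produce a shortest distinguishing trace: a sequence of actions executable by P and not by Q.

b

P's transition system — 2 states:
  s0 = rec X. (b.(c.0\{b,c})\{b,c})\{a,c} + c.X :: ··b··> s1, ··c··> s0
  s1 = (c.0\{b,c})\{b,c}\{a,c} :: (no moves)
Q's transition system — 1 states:
  t0 = rec X. (c.0\{b,c})\{b,c}\{a,c} + c.X :: ··c··> t0
Trace ⟨b⟩ through P, begin at {s0}:
  after b @ step 1: {s1}
  ✓ P
Trace ⟨b⟩ through Q, begin at {t0}:
  after b @ step 1: no successor for Q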